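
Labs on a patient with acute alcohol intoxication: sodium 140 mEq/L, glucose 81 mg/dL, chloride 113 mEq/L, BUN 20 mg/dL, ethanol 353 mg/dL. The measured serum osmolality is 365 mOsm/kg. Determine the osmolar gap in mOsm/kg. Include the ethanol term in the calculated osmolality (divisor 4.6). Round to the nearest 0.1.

Calculated osmolality = 2·Na + glucose/18 + BUN/2.8 + ethanol/4.6
= 2·140 + 81/18 + 20/2.8 + 353/4.6
= 280 + 4.50 + 7.14 + 76.74
= 368.38 mOsm/kg ≈ 368.4 mOsm/kg
Osmolar gap = measured − calculated = 365 − 368.4 = -3.4 mOsm/kg

-3.4 mOsm/kg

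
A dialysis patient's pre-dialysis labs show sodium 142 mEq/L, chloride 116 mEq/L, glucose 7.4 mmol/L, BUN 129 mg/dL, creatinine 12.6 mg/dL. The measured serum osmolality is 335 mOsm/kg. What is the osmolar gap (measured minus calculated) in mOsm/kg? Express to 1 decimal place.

-2.5 mOsm/kg

Calculated osmolality = 2·Na + glucose + BUN/2.8
= 2·142 + 7.4 + 129/2.8
= 284 + 7.40 + 46.07
= 337.47 mOsm/kg ≈ 337.5 mOsm/kg
Osmolar gap = measured − calculated = 335 − 337.5 = -2.5 mOsm/kg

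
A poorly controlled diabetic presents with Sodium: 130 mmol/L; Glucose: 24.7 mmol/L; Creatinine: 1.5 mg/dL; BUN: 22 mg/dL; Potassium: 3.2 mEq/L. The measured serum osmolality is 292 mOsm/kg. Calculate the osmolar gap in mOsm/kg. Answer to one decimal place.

-0.6 mOsm/kg

Calculated osmolality = 2·Na + glucose + BUN/2.8
= 2·130 + 24.7 + 22/2.8
= 260 + 24.70 + 7.86
= 292.56 mOsm/kg ≈ 292.6 mOsm/kg
Osmolar gap = measured − calculated = 292 − 292.6 = -0.6 mOsm/kg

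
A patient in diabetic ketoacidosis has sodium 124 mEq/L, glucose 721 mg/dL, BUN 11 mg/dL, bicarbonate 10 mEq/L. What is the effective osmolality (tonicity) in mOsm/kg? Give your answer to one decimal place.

Effective osmolality excludes urea (freely permeant across cell membranes):
2·Na + glucose/18
= 2·124 + 721/18
= 248 + 40.06
= 288.06 mOsm/kg

288.1 mOsm/kg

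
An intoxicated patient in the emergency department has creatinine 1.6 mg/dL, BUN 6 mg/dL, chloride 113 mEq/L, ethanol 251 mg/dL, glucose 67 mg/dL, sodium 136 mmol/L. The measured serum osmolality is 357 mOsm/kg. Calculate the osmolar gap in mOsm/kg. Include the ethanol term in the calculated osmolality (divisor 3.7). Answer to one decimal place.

11.3 mOsm/kg

Calculated osmolality = 2·Na + glucose/18 + BUN/2.8 + ethanol/3.7
= 2·136 + 67/18 + 6/2.8 + 251/3.7
= 272 + 3.72 + 2.14 + 67.84
= 345.7 mOsm/kg ≈ 345.7 mOsm/kg
Osmolar gap = measured − calculated = 357 − 345.7 = 11.3 mOsm/kg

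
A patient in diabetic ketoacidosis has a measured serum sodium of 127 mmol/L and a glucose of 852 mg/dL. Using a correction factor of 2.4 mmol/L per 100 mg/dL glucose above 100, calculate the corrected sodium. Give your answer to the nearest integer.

Corrected Na = measured Na + 2.4 · (glucose − 100)/100
= 127 + 2.4 · (852 − 100)/100
= 127 + 18
= 145 mmol/L

145 mmol/L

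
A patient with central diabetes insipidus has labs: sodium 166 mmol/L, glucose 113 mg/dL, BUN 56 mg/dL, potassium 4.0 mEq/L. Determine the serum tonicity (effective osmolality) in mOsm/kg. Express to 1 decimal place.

Effective osmolality excludes urea (freely permeant across cell membranes):
2·Na + glucose/18
= 2·166 + 113/18
= 332 + 6.28
= 338.28 mOsm/kg

338.3 mOsm/kg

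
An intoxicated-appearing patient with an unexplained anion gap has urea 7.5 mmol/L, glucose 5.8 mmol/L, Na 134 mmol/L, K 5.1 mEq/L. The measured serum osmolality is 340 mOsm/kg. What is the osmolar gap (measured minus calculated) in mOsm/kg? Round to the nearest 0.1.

58.7 mOsm/kg

Calculated osmolality = 2·Na + glucose + urea
= 2·134 + 5.8 + 7.5
= 268 + 5.80 + 7.50
= 281.3 mOsm/kg ≈ 281.3 mOsm/kg
Osmolar gap = measured − calculated = 340 − 281.3 = 58.7 mOsm/kg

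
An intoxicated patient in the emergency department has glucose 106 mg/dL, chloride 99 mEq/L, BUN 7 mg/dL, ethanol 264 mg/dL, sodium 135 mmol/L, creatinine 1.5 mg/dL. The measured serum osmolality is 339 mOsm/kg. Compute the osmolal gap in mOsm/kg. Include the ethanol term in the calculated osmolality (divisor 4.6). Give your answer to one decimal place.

3.2 mOsm/kg

Calculated osmolality = 2·Na + glucose/18 + BUN/2.8 + ethanol/4.6
= 2·135 + 106/18 + 7/2.8 + 264/4.6
= 270 + 5.89 + 2.50 + 57.39
= 335.78 mOsm/kg ≈ 335.8 mOsm/kg
Osmolar gap = measured − calculated = 339 − 335.8 = 3.2 mOsm/kg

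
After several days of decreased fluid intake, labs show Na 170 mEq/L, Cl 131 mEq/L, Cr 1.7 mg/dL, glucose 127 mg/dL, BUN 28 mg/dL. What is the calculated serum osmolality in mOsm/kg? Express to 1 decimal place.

357.1 mOsm/kg

Calculated osmolality = 2·Na + glucose/18 + BUN/2.8
= 2·170 + 127/18 + 28/2.8
= 340 + 7.06 + 10
= 357.06 mOsm/kg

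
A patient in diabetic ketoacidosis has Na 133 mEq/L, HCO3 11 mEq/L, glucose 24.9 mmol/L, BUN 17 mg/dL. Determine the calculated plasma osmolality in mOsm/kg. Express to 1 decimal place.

297.0 mOsm/kg

Calculated osmolality = 2·Na + glucose + BUN/2.8
= 2·133 + 24.9 + 17/2.8
= 266 + 24.90 + 6.07
= 296.97 mOsm/kg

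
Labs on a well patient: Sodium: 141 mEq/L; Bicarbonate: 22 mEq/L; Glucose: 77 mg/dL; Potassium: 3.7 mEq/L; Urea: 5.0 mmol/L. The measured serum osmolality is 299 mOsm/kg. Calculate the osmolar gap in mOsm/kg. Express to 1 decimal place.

Calculated osmolality = 2·Na + glucose/18 + urea
= 2·141 + 77/18 + 5
= 282 + 4.28 + 5
= 291.28 mOsm/kg ≈ 291.3 mOsm/kg
Osmolar gap = measured − calculated = 299 − 291.3 = 7.7 mOsm/kg

7.7 mOsm/kg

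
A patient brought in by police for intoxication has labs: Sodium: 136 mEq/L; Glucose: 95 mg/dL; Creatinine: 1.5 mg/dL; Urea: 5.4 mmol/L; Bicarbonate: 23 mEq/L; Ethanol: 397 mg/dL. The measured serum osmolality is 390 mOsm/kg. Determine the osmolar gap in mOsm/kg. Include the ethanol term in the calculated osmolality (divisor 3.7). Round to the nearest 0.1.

Calculated osmolality = 2·Na + glucose/18 + urea + ethanol/3.7
= 2·136 + 95/18 + 5.4 + 397/3.7
= 272 + 5.28 + 5.40 + 107.30
= 389.98 mOsm/kg ≈ 390.0 mOsm/kg
Osmolar gap = measured − calculated = 390 − 390.0 = 0.0 mOsm/kg

0.0 mOsm/kg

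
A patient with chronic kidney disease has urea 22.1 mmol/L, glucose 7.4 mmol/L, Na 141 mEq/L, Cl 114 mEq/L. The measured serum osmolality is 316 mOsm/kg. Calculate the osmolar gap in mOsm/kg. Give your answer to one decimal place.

4.5 mOsm/kg

Calculated osmolality = 2·Na + glucose + urea
= 2·141 + 7.4 + 22.1
= 282 + 7.40 + 22.10
= 311.5 mOsm/kg ≈ 311.5 mOsm/kg
Osmolar gap = measured − calculated = 316 − 311.5 = 4.5 mOsm/kg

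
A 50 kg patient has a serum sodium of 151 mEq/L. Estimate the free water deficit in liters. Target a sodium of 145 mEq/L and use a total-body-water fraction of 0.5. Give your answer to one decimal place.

1.0 L

TBW = 0.5 · 50 = 25 L
Free water deficit = TBW · (Na/145 − 1)
= 25 · (151/145 − 1)
= 25 · 0.0414
= 1.03 L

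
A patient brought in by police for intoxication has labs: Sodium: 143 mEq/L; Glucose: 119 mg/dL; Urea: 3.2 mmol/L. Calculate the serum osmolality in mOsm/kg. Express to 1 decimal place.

295.8 mOsm/kg

Calculated osmolality = 2·Na + glucose/18 + urea
= 2·143 + 119/18 + 3.2
= 286 + 6.61 + 3.20
= 295.81 mOsm/kg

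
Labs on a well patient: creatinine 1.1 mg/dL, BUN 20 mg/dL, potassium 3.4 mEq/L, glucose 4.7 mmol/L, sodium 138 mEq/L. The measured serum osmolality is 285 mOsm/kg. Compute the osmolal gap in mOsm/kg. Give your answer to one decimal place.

Calculated osmolality = 2·Na + glucose + BUN/2.8
= 2·138 + 4.7 + 20/2.8
= 276 + 4.70 + 7.14
= 287.84 mOsm/kg ≈ 287.8 mOsm/kg
Osmolar gap = measured − calculated = 285 − 287.8 = -2.8 mOsm/kg

-2.8 mOsm/kg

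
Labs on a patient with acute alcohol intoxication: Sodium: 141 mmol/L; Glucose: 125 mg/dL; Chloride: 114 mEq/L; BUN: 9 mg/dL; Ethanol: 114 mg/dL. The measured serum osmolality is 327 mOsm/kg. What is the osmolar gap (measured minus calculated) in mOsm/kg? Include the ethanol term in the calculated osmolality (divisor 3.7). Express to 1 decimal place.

Calculated osmolality = 2·Na + glucose/18 + BUN/2.8 + ethanol/3.7
= 2·141 + 125/18 + 9/2.8 + 114/3.7
= 282 + 6.94 + 3.21 + 30.81
= 322.96 mOsm/kg ≈ 323.0 mOsm/kg
Osmolar gap = measured − calculated = 327 − 323.0 = 4.0 mOsm/kg

4.0 mOsm/kg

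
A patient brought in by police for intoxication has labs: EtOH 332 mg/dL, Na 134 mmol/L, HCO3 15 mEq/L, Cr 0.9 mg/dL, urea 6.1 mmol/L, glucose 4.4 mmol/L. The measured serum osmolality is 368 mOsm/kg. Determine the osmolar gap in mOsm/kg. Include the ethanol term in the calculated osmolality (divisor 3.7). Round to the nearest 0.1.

Calculated osmolality = 2·Na + glucose + urea + ethanol/3.7
= 2·134 + 4.4 + 6.1 + 332/3.7
= 268 + 4.40 + 6.10 + 89.73
= 368.23 mOsm/kg ≈ 368.2 mOsm/kg
Osmolar gap = measured − calculated = 368 − 368.2 = -0.2 mOsm/kg

-0.2 mOsm/kg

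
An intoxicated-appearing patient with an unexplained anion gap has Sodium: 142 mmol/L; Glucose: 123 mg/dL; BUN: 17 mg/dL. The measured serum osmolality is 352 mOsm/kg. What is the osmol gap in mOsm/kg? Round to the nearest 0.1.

55.1 mOsm/kg

Calculated osmolality = 2·Na + glucose/18 + BUN/2.8
= 2·142 + 123/18 + 17/2.8
= 284 + 6.83 + 6.07
= 296.9 mOsm/kg ≈ 296.9 mOsm/kg
Osmolar gap = measured − calculated = 352 − 296.9 = 55.1 mOsm/kg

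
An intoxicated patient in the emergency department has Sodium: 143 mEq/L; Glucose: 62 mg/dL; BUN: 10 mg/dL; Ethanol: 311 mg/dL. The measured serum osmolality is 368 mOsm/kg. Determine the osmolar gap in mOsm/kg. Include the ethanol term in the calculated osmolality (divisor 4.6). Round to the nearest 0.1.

7.4 mOsm/kg

Calculated osmolality = 2·Na + glucose/18 + BUN/2.8 + ethanol/4.6
= 2·143 + 62/18 + 10/2.8 + 311/4.6
= 286 + 3.44 + 3.57 + 67.61
= 360.62 mOsm/kg ≈ 360.6 mOsm/kg
Osmolar gap = measured − calculated = 368 − 360.6 = 7.4 mOsm/kg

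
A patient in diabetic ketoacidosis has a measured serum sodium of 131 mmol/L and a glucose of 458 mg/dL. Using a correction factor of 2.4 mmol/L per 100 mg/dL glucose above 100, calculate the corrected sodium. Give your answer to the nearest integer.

Corrected Na = measured Na + 2.4 · (glucose − 100)/100
= 131 + 2.4 · (458 − 100)/100
= 131 + 8.6
= 139.6 mmol/L

140 mmol/L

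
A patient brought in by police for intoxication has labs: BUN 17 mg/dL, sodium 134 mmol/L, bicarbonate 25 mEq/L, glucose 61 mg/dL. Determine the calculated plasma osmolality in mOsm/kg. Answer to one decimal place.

Calculated osmolality = 2·Na + glucose/18 + BUN/2.8
= 2·134 + 61/18 + 17/2.8
= 268 + 3.39 + 6.07
= 277.46 mOsm/kg

277.5 mOsm/kg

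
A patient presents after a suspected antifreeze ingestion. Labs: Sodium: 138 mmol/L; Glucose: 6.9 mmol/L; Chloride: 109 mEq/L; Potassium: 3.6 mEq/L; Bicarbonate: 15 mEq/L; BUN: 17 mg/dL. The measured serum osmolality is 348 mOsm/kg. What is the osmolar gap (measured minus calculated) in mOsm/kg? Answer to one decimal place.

59.0 mOsm/kg

Calculated osmolality = 2·Na + glucose + BUN/2.8
= 2·138 + 6.9 + 17/2.8
= 276 + 6.90 + 6.07
= 288.97 mOsm/kg ≈ 289.0 mOsm/kg
Osmolar gap = measured − calculated = 348 − 289.0 = 59.0 mOsm/kg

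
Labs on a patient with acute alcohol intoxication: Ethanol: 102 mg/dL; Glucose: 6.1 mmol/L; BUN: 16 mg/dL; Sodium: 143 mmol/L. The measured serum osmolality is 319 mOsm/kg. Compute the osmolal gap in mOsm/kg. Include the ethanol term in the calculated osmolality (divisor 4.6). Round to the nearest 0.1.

Calculated osmolality = 2·Na + glucose + BUN/2.8 + ethanol/4.6
= 2·143 + 6.1 + 16/2.8 + 102/4.6
= 286 + 6.10 + 5.71 + 22.17
= 319.98 mOsm/kg ≈ 320.0 mOsm/kg
Osmolar gap = measured − calculated = 319 − 320.0 = -1.0 mOsm/kg

-1.0 mOsm/kg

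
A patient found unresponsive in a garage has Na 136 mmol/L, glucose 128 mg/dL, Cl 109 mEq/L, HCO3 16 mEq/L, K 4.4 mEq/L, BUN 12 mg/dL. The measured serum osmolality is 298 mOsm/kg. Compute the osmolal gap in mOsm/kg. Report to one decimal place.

Calculated osmolality = 2·Na + glucose/18 + BUN/2.8
= 2·136 + 128/18 + 12/2.8
= 272 + 7.11 + 4.29
= 283.4 mOsm/kg ≈ 283.4 mOsm/kg
Osmolar gap = measured − calculated = 298 − 283.4 = 14.6 mOsm/kg

14.6 mOsm/kg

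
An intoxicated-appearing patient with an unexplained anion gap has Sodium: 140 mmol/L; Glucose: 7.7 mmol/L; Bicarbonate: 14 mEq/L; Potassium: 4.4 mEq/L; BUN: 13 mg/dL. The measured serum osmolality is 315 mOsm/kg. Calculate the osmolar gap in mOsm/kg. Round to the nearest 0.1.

Calculated osmolality = 2·Na + glucose + BUN/2.8
= 2·140 + 7.7 + 13/2.8
= 280 + 7.70 + 4.64
= 292.34 mOsm/kg ≈ 292.3 mOsm/kg
Osmolar gap = measured − calculated = 315 − 292.3 = 22.7 mOsm/kg

22.7 mOsm/kg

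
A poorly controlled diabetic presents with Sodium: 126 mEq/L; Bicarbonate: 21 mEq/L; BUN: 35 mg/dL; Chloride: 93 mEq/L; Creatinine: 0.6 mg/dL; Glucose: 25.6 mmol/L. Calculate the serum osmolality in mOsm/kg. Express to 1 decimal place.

Calculated osmolality = 2·Na + glucose + BUN/2.8
= 2·126 + 25.6 + 35/2.8
= 252 + 25.60 + 12.50
= 290.1 mOsm/kg

290.1 mOsm/kg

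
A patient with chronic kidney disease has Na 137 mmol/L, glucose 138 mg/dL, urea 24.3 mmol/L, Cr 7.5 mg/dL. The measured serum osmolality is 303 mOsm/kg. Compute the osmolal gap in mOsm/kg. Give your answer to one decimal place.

Calculated osmolality = 2·Na + glucose/18 + urea
= 2·137 + 138/18 + 24.3
= 274 + 7.67 + 24.30
= 305.97 mOsm/kg ≈ 306.0 mOsm/kg
Osmolar gap = measured − calculated = 303 − 306.0 = -3.0 mOsm/kg

-3.0 mOsm/kg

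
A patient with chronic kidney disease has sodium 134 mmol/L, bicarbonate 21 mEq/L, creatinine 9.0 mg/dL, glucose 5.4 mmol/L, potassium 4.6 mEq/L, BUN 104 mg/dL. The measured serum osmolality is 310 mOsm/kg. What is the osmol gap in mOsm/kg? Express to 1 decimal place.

-0.5 mOsm/kg

Calculated osmolality = 2·Na + glucose + BUN/2.8
= 2·134 + 5.4 + 104/2.8
= 268 + 5.40 + 37.14
= 310.54 mOsm/kg ≈ 310.5 mOsm/kg
Osmolar gap = measured − calculated = 310 − 310.5 = -0.5 mOsm/kg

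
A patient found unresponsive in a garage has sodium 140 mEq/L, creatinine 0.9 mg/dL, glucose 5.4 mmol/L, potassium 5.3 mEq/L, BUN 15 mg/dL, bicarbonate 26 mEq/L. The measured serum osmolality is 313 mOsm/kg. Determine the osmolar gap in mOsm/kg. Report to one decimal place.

Calculated osmolality = 2·Na + glucose + BUN/2.8
= 2·140 + 5.4 + 15/2.8
= 280 + 5.40 + 5.36
= 290.76 mOsm/kg ≈ 290.8 mOsm/kg
Osmolar gap = measured − calculated = 313 − 290.8 = 22.2 mOsm/kg

22.2 mOsm/kg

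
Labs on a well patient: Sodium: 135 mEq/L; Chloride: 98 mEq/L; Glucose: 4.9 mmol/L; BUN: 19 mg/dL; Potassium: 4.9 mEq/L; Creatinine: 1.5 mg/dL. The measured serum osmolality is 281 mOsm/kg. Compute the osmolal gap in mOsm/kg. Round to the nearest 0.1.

-0.7 mOsm/kg

Calculated osmolality = 2·Na + glucose + BUN/2.8
= 2·135 + 4.9 + 19/2.8
= 270 + 4.90 + 6.79
= 281.69 mOsm/kg ≈ 281.7 mOsm/kg
Osmolar gap = measured − calculated = 281 − 281.7 = -0.7 mOsm/kg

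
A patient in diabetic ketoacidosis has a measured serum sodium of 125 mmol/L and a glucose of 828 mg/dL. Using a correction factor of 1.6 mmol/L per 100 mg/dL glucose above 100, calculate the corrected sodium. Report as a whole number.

137 mmol/L

Corrected Na = measured Na + 1.6 · (glucose − 100)/100
= 125 + 1.6 · (828 − 100)/100
= 125 + 11.6
= 136.6 mmol/L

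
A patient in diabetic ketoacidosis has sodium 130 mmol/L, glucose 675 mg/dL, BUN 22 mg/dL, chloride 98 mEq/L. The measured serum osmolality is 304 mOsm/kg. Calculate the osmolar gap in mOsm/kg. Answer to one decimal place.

Calculated osmolality = 2·Na + glucose/18 + BUN/2.8
= 2·130 + 675/18 + 22/2.8
= 260 + 37.50 + 7.86
= 305.36 mOsm/kg ≈ 305.4 mOsm/kg
Osmolar gap = measured − calculated = 304 − 305.4 = -1.4 mOsm/kg

-1.4 mOsm/kg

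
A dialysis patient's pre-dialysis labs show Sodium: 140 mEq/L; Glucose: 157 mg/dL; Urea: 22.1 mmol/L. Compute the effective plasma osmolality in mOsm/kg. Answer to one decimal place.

288.7 mOsm/kg

Effective osmolality excludes urea (freely permeant across cell membranes):
2·Na + glucose/18
= 2·140 + 157/18
= 280 + 8.72
= 288.72 mOsm/kg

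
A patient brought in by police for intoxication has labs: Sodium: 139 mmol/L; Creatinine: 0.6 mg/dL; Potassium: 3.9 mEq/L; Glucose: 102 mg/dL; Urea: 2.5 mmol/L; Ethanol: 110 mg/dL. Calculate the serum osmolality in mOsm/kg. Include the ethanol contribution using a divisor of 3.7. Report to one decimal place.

Calculated osmolality = 2·Na + glucose/18 + urea + ethanol/3.7
= 2·139 + 102/18 + 2.5 + 110/3.7
= 278 + 5.67 + 2.50 + 29.73
= 315.9 mOsm/kg

315.9 mOsm/kg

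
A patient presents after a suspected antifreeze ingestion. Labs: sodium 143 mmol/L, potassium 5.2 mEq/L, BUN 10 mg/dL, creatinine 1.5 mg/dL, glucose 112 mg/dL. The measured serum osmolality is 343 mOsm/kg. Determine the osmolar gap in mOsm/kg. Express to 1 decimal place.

47.2 mOsm/kg

Calculated osmolality = 2·Na + glucose/18 + BUN/2.8
= 2·143 + 112/18 + 10/2.8
= 286 + 6.22 + 3.57
= 295.79 mOsm/kg ≈ 295.8 mOsm/kg
Osmolar gap = measured − calculated = 343 − 295.8 = 47.2 mOsm/kg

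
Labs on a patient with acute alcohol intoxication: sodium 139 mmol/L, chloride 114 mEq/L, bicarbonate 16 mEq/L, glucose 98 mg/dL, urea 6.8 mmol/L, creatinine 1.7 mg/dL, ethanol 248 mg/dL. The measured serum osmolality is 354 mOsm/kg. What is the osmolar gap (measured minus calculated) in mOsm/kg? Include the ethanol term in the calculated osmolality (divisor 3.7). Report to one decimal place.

Calculated osmolality = 2·Na + glucose/18 + urea + ethanol/3.7
= 2·139 + 98/18 + 6.8 + 248/3.7
= 278 + 5.44 + 6.80 + 67.03
= 357.27 mOsm/kg ≈ 357.3 mOsm/kg
Osmolar gap = measured − calculated = 354 − 357.3 = -3.3 mOsm/kg

-3.3 mOsm/kg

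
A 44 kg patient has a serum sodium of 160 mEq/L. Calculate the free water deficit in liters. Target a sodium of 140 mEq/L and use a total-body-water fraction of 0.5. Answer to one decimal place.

TBW = 0.5 · 44 = 22 L
Free water deficit = TBW · (Na/140 − 1)
= 22 · (160/140 − 1)
= 22 · 0.1429
= 3.14 L

3.1 L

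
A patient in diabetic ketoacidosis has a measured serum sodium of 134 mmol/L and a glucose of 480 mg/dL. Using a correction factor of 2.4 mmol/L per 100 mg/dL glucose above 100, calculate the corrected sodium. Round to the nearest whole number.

Corrected Na = measured Na + 2.4 · (glucose − 100)/100
= 134 + 2.4 · (480 − 100)/100
= 134 + 9.1
= 143.1 mmol/L

143 mmol/L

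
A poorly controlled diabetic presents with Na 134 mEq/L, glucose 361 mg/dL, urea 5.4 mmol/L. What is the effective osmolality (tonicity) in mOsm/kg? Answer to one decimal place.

288.1 mOsm/kg

Effective osmolality excludes urea (freely permeant across cell membranes):
2·Na + glucose/18
= 2·134 + 361/18
= 268 + 20.06
= 288.06 mOsm/kg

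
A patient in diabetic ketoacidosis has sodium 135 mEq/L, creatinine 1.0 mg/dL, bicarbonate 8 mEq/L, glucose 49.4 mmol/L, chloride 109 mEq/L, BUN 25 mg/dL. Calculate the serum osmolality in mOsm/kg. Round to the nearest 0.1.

328.3 mOsm/kg

Calculated osmolality = 2·Na + glucose + BUN/2.8
= 2·135 + 49.4 + 25/2.8
= 270 + 49.40 + 8.93
= 328.33 mOsm/kg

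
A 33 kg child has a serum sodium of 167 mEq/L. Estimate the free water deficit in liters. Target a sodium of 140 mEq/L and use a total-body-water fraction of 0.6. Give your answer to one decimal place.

TBW = 0.6 · 33 = 19.8 L
Free water deficit = TBW · (Na/140 − 1)
= 19.8 · (167/140 − 1)
= 19.8 · 0.1929
= 3.82 L

3.8 L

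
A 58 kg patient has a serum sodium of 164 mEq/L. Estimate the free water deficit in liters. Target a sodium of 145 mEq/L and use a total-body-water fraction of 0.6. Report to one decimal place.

TBW = 0.6 · 58 = 34.8 L
Free water deficit = TBW · (Na/145 − 1)
= 34.8 · (164/145 − 1)
= 34.8 · 0.131
= 4.56 L

4.6 L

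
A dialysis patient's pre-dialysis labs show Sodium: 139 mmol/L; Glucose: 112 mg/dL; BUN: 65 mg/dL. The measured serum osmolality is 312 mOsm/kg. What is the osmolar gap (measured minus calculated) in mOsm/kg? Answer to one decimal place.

4.6 mOsm/kg

Calculated osmolality = 2·Na + glucose/18 + BUN/2.8
= 2·139 + 112/18 + 65/2.8
= 278 + 6.22 + 23.21
= 307.43 mOsm/kg ≈ 307.4 mOsm/kg
Osmolar gap = measured − calculated = 312 − 307.4 = 4.6 mOsm/kg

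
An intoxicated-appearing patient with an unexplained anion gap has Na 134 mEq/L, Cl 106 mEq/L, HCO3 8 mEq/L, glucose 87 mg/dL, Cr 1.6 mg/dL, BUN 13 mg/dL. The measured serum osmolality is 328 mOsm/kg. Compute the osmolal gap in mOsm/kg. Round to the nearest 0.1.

50.5 mOsm/kg

Calculated osmolality = 2·Na + glucose/18 + BUN/2.8
= 2·134 + 87/18 + 13/2.8
= 268 + 4.83 + 4.64
= 277.47 mOsm/kg ≈ 277.5 mOsm/kg
Osmolar gap = measured − calculated = 328 − 277.5 = 50.5 mOsm/kg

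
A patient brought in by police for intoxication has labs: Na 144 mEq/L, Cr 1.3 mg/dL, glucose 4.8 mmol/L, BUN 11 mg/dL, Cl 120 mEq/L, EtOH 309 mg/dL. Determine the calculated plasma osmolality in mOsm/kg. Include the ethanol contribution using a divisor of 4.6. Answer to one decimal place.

Calculated osmolality = 2·Na + glucose + BUN/2.8 + ethanol/4.6
= 2·144 + 4.8 + 11/2.8 + 309/4.6
= 288 + 4.80 + 3.93 + 67.17
= 363.9 mOsm/kg

363.9 mOsm/kg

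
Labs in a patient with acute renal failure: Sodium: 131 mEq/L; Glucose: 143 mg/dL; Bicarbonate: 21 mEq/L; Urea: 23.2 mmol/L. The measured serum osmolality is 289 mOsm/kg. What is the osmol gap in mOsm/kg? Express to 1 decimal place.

-4.1 mOsm/kg

Calculated osmolality = 2·Na + glucose/18 + urea
= 2·131 + 143/18 + 23.2
= 262 + 7.94 + 23.20
= 293.14 mOsm/kg ≈ 293.1 mOsm/kg
Osmolar gap = measured − calculated = 289 − 293.1 = -4.1 mOsm/kg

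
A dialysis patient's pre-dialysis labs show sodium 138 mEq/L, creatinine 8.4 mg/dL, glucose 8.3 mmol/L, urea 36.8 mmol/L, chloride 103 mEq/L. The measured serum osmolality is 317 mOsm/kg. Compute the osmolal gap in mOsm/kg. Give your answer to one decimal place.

Calculated osmolality = 2·Na + glucose + urea
= 2·138 + 8.3 + 36.8
= 276 + 8.30 + 36.80
= 321.1 mOsm/kg ≈ 321.1 mOsm/kg
Osmolar gap = measured − calculated = 317 − 321.1 = -4.1 mOsm/kg

-4.1 mOsm/kg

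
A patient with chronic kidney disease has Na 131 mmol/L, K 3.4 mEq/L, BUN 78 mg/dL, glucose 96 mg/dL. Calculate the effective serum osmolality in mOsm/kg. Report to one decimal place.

Effective osmolality excludes urea (freely permeant across cell membranes):
2·Na + glucose/18
= 2·131 + 96/18
= 262 + 5.33
= 267.33 mOsm/kg

267.3 mOsm/kg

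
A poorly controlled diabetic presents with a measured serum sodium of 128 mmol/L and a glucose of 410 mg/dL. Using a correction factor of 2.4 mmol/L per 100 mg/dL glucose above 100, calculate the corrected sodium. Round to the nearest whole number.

135 mmol/L

Corrected Na = measured Na + 2.4 · (glucose − 100)/100
= 128 + 2.4 · (410 − 100)/100
= 128 + 7.4
= 135.4 mmol/L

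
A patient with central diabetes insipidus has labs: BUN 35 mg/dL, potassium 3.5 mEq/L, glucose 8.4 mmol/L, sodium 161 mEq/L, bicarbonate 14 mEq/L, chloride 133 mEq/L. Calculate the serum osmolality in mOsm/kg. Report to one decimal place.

342.9 mOsm/kg

Calculated osmolality = 2·Na + glucose + BUN/2.8
= 2·161 + 8.4 + 35/2.8
= 322 + 8.40 + 12.50
= 342.9 mOsm/kg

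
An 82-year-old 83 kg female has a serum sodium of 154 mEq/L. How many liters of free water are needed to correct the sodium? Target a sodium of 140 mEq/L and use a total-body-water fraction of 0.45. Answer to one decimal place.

3.7 L

TBW = 0.45 · 83 = 37.35 L
Free water deficit = TBW · (Na/140 − 1)
= 37.35 · (154/140 − 1)
= 37.35 · 0.1
= 3.74 L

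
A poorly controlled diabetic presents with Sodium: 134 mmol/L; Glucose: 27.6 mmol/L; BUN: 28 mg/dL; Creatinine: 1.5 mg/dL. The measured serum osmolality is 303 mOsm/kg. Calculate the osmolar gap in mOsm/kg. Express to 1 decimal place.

Calculated osmolality = 2·Na + glucose + BUN/2.8
= 2·134 + 27.6 + 28/2.8
= 268 + 27.60 + 10
= 305.6 mOsm/kg ≈ 305.6 mOsm/kg
Osmolar gap = measured − calculated = 303 − 305.6 = -2.6 mOsm/kg

-2.6 mOsm/kg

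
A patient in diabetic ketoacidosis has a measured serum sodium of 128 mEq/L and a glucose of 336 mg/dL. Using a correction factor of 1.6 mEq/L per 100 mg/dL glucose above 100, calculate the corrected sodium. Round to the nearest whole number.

Corrected Na = measured Na + 1.6 · (glucose − 100)/100
= 128 + 1.6 · (336 − 100)/100
= 128 + 3.8
= 131.8 mEq/L

132 mEq/L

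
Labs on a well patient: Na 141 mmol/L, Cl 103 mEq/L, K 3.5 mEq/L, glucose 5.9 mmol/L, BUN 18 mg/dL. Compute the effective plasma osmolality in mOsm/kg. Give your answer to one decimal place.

287.9 mOsm/kg

Effective osmolality excludes urea (freely permeant across cell membranes):
2·Na + glucose
= 2·141 + 5.9
= 282 + 5.9
= 287.9 mOsm/kg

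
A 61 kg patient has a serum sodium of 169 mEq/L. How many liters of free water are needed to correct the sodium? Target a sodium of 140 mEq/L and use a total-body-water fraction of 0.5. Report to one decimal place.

TBW = 0.5 · 61 = 30.5 L
Free water deficit = TBW · (Na/140 − 1)
= 30.5 · (169/140 − 1)
= 30.5 · 0.2071
= 6.32 L

6.3 L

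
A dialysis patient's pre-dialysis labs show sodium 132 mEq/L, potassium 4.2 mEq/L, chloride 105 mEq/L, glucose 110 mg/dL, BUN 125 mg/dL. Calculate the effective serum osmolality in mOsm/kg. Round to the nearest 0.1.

270.1 mOsm/kg

Effective osmolality excludes urea (freely permeant across cell membranes):
2·Na + glucose/18
= 2·132 + 110/18
= 264 + 6.11
= 270.11 mOsm/kg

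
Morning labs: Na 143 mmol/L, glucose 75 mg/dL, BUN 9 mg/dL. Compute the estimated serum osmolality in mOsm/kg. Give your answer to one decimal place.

293.4 mOsm/kg

Calculated osmolality = 2·Na + glucose/18 + BUN/2.8
= 2·143 + 75/18 + 9/2.8
= 286 + 4.17 + 3.21
= 293.38 mOsm/kg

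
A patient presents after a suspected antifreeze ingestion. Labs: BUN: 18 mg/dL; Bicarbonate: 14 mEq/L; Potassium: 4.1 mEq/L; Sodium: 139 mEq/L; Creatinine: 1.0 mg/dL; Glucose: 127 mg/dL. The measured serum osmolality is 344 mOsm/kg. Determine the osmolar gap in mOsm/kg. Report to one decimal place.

52.5 mOsm/kg

Calculated osmolality = 2·Na + glucose/18 + BUN/2.8
= 2·139 + 127/18 + 18/2.8
= 278 + 7.06 + 6.43
= 291.49 mOsm/kg ≈ 291.5 mOsm/kg
Osmolar gap = measured − calculated = 344 − 291.5 = 52.5 mOsm/kg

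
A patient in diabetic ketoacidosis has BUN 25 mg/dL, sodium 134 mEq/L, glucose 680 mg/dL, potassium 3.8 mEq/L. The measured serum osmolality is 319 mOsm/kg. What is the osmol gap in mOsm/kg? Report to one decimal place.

4.3 mOsm/kg

Calculated osmolality = 2·Na + glucose/18 + BUN/2.8
= 2·134 + 680/18 + 25/2.8
= 268 + 37.78 + 8.93
= 314.71 mOsm/kg ≈ 314.7 mOsm/kg
Osmolar gap = measured − calculated = 319 − 314.7 = 4.3 mOsm/kg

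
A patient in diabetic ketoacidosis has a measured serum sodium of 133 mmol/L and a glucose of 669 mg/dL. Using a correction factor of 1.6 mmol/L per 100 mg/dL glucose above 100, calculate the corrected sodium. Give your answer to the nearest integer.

Corrected Na = measured Na + 1.6 · (glucose − 100)/100
= 133 + 1.6 · (669 − 100)/100
= 133 + 9.1
= 142.1 mmol/L

142 mmol/L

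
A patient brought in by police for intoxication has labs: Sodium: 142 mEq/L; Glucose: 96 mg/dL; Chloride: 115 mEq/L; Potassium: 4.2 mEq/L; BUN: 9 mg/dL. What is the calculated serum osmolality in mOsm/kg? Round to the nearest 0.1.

292.5 mOsm/kg

Calculated osmolality = 2·Na + glucose/18 + BUN/2.8
= 2·142 + 96/18 + 9/2.8
= 284 + 5.33 + 3.21
= 292.54 mOsm/kg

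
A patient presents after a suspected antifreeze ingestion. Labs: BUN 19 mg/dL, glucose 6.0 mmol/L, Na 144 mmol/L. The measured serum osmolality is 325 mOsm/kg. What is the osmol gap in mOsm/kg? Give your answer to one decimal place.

Calculated osmolality = 2·Na + glucose + BUN/2.8
= 2·144 + 6 + 19/2.8
= 288 + 6 + 6.79
= 300.79 mOsm/kg ≈ 300.8 mOsm/kg
Osmolar gap = measured − calculated = 325 − 300.8 = 24.2 mOsm/kg

24.2 mOsm/kg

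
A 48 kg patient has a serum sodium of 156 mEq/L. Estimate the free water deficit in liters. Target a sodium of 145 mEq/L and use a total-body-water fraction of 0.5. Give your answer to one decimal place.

TBW = 0.5 · 48 = 24 L
Free water deficit = TBW · (Na/145 − 1)
= 24 · (156/145 − 1)
= 24 · 0.0759
= 1.82 L

1.8 L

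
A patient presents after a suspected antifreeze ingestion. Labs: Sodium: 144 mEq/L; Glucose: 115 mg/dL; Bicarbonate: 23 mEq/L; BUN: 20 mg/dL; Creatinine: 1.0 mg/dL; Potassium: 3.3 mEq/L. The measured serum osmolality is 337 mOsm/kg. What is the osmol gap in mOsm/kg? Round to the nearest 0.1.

Calculated osmolality = 2·Na + glucose/18 + BUN/2.8
= 2·144 + 115/18 + 20/2.8
= 288 + 6.39 + 7.14
= 301.53 mOsm/kg ≈ 301.5 mOsm/kg
Osmolar gap = measured − calculated = 337 − 301.5 = 35.5 mOsm/kg

35.5 mOsm/kg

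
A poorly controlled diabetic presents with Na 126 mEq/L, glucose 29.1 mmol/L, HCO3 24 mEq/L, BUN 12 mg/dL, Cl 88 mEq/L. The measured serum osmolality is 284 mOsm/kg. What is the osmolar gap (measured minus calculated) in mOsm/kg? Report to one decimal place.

Calculated osmolality = 2·Na + glucose + BUN/2.8
= 2·126 + 29.1 + 12/2.8
= 252 + 29.10 + 4.29
= 285.39 mOsm/kg ≈ 285.4 mOsm/kg
Osmolar gap = measured − calculated = 284 − 285.4 = -1.4 mOsm/kg

-1.4 mOsm/kg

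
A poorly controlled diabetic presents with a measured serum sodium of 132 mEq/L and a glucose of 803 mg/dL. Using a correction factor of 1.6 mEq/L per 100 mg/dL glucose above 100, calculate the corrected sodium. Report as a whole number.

143 mEq/L

Corrected Na = measured Na + 1.6 · (glucose − 100)/100
= 132 + 1.6 · (803 − 100)/100
= 132 + 11.2
= 143.2 mEq/L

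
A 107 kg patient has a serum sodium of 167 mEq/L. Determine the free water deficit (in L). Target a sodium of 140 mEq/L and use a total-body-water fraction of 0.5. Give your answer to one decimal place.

TBW = 0.5 · 107 = 53.5 L
Free water deficit = TBW · (Na/140 − 1)
= 53.5 · (167/140 − 1)
= 53.5 · 0.1929
= 10.32 L

10.3 L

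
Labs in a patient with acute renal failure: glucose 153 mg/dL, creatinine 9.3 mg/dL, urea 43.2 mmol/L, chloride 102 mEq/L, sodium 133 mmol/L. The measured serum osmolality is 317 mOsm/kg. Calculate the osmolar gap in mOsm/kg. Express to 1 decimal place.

Calculated osmolality = 2·Na + glucose/18 + urea
= 2·133 + 153/18 + 43.2
= 266 + 8.50 + 43.20
= 317.7 mOsm/kg ≈ 317.7 mOsm/kg
Osmolar gap = measured − calculated = 317 − 317.7 = -0.7 mOsm/kg

-0.7 mOsm/kg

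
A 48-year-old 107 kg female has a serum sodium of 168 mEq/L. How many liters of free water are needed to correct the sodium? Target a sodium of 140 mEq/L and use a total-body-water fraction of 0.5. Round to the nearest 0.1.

10.7 L

TBW = 0.5 · 107 = 53.5 L
Free water deficit = TBW · (Na/140 − 1)
= 53.5 · (168/140 − 1)
= 53.5 · 0.2
= 10.7 L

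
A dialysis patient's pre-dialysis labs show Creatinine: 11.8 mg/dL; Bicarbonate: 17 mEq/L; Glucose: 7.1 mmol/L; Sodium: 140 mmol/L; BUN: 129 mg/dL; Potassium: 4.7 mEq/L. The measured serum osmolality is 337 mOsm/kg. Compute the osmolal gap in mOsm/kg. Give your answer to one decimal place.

3.8 mOsm/kg

Calculated osmolality = 2·Na + glucose + BUN/2.8
= 2·140 + 7.1 + 129/2.8
= 280 + 7.10 + 46.07
= 333.17 mOsm/kg ≈ 333.2 mOsm/kg
Osmolar gap = measured − calculated = 337 − 333.2 = 3.8 mOsm/kg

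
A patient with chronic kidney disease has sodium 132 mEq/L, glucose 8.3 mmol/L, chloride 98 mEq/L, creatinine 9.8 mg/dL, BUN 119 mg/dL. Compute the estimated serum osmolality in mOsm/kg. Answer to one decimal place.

314.8 mOsm/kg

Calculated osmolality = 2·Na + glucose + BUN/2.8
= 2·132 + 8.3 + 119/2.8
= 264 + 8.30 + 42.50
= 314.8 mOsm/kg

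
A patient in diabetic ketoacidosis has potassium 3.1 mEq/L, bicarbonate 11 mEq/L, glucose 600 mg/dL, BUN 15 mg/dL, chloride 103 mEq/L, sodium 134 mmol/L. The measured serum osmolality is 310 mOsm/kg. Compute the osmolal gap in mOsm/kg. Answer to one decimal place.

Calculated osmolality = 2·Na + glucose/18 + BUN/2.8
= 2·134 + 600/18 + 15/2.8
= 268 + 33.33 + 5.36
= 306.69 mOsm/kg ≈ 306.7 mOsm/kg
Osmolar gap = measured − calculated = 310 − 306.7 = 3.3 mOsm/kg

3.3 mOsm/kg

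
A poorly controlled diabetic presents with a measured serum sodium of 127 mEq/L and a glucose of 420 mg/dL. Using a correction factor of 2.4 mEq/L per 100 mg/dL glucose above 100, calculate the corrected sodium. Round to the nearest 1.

135 mEq/L

Corrected Na = measured Na + 2.4 · (glucose − 100)/100
= 127 + 2.4 · (420 − 100)/100
= 127 + 7.7
= 134.7 mEq/L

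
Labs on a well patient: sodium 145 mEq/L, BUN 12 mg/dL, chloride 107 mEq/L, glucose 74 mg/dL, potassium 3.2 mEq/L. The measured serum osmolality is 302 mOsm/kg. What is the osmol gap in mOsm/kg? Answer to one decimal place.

Calculated osmolality = 2·Na + glucose/18 + BUN/2.8
= 2·145 + 74/18 + 12/2.8
= 290 + 4.11 + 4.29
= 298.4 mOsm/kg ≈ 298.4 mOsm/kg
Osmolar gap = measured − calculated = 302 − 298.4 = 3.6 mOsm/kg

3.6 mOsm/kg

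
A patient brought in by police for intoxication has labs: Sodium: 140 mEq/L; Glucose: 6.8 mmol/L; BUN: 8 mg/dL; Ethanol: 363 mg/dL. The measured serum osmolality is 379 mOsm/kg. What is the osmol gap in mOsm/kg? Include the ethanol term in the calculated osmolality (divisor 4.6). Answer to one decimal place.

Calculated osmolality = 2·Na + glucose + BUN/2.8 + ethanol/4.6
= 2·140 + 6.8 + 8/2.8 + 363/4.6
= 280 + 6.80 + 2.86 + 78.91
= 368.57 mOsm/kg ≈ 368.6 mOsm/kg
Osmolar gap = measured − calculated = 379 − 368.6 = 10.4 mOsm/kg

10.4 mOsm/kg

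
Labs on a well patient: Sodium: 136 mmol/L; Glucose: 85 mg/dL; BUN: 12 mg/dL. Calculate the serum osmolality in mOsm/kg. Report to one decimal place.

281.0 mOsm/kg

Calculated osmolality = 2·Na + glucose/18 + BUN/2.8
= 2·136 + 85/18 + 12/2.8
= 272 + 4.72 + 4.29
= 281.01 mOsm/kg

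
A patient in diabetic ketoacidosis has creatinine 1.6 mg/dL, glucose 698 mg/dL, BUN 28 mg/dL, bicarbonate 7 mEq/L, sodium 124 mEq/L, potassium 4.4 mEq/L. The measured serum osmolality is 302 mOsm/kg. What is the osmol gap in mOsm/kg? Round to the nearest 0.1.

Calculated osmolality = 2·Na + glucose/18 + BUN/2.8
= 2·124 + 698/18 + 28/2.8
= 248 + 38.78 + 10
= 296.78 mOsm/kg ≈ 296.8 mOsm/kg
Osmolar gap = measured − calculated = 302 − 296.8 = 5.2 mOsm/kg

5.2 mOsm/kg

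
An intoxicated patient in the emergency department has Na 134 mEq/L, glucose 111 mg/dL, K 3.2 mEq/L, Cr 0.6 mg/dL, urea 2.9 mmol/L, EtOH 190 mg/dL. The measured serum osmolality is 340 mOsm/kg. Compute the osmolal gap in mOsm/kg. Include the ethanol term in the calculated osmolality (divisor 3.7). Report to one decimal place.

11.6 mOsm/kg

Calculated osmolality = 2·Na + glucose/18 + urea + ethanol/3.7
= 2·134 + 111/18 + 2.9 + 190/3.7
= 268 + 6.17 + 2.90 + 51.35
= 328.42 mOsm/kg ≈ 328.4 mOsm/kg
Osmolar gap = measured − calculated = 340 − 328.4 = 11.6 mOsm/kg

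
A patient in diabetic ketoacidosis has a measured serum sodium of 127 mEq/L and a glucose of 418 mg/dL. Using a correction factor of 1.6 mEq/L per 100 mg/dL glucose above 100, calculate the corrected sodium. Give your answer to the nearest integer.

Corrected Na = measured Na + 1.6 · (glucose − 100)/100
= 127 + 1.6 · (418 − 100)/100
= 127 + 5.1
= 132.1 mEq/L

132 mEq/L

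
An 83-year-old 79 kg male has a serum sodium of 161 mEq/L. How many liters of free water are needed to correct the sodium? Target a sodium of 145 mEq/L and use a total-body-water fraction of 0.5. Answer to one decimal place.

TBW = 0.5 · 79 = 39.5 L
Free water deficit = TBW · (Na/145 − 1)
= 39.5 · (161/145 − 1)
= 39.5 · 0.1103
= 4.36 L

4.4 L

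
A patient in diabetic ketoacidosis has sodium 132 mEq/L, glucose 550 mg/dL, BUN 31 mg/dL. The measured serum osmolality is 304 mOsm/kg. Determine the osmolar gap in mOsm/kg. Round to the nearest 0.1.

-1.6 mOsm/kg

Calculated osmolality = 2·Na + glucose/18 + BUN/2.8
= 2·132 + 550/18 + 31/2.8
= 264 + 30.56 + 11.07
= 305.63 mOsm/kg ≈ 305.6 mOsm/kg
Osmolar gap = measured − calculated = 304 − 305.6 = -1.6 mOsm/kg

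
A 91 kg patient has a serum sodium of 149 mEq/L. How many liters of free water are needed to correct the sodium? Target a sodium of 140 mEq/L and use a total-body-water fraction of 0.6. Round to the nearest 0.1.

3.5 L

TBW = 0.6 · 91 = 54.6 L
Free water deficit = TBW · (Na/140 − 1)
= 54.6 · (149/140 − 1)
= 54.6 · 0.0643
= 3.51 L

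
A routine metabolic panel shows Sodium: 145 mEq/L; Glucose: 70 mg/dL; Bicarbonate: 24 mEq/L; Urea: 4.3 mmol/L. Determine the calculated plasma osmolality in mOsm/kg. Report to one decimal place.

298.2 mOsm/kg

Calculated osmolality = 2·Na + glucose/18 + urea
= 2·145 + 70/18 + 4.3
= 290 + 3.89 + 4.30
= 298.19 mOsm/kg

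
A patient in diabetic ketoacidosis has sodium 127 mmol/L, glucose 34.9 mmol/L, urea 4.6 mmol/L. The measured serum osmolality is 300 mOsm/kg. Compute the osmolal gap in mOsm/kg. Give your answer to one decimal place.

Calculated osmolality = 2·Na + glucose + urea
= 2·127 + 34.9 + 4.6
= 254 + 34.90 + 4.60
= 293.5 mOsm/kg ≈ 293.5 mOsm/kg
Osmolar gap = measured − calculated = 300 − 293.5 = 6.5 mOsm/kg

6.5 mOsm/kg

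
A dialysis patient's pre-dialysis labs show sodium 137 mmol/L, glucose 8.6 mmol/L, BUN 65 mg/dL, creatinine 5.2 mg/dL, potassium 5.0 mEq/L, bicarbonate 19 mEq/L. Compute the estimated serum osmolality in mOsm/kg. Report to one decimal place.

Calculated osmolality = 2·Na + glucose + BUN/2.8
= 2·137 + 8.6 + 65/2.8
= 274 + 8.60 + 23.21
= 305.81 mOsm/kg

305.8 mOsm/kg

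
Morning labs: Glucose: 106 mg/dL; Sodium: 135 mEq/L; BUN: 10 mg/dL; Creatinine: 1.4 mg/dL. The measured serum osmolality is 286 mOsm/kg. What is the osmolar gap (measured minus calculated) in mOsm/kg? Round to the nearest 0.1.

Calculated osmolality = 2·Na + glucose/18 + BUN/2.8
= 2·135 + 106/18 + 10/2.8
= 270 + 5.89 + 3.57
= 279.46 mOsm/kg ≈ 279.5 mOsm/kg
Osmolar gap = measured − calculated = 286 − 279.5 = 6.5 mOsm/kg

6.5 mOsm/kg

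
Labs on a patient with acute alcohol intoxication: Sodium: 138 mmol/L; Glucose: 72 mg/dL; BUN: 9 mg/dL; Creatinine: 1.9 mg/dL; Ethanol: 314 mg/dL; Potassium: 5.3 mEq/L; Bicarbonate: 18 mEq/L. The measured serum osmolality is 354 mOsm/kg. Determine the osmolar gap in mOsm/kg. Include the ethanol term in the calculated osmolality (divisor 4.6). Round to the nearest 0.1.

Calculated osmolality = 2·Na + glucose/18 + BUN/2.8 + ethanol/4.6
= 2·138 + 72/18 + 9/2.8 + 314/4.6
= 276 + 4 + 3.21 + 68.26
= 351.47 mOsm/kg ≈ 351.5 mOsm/kg
Osmolar gap = measured − calculated = 354 − 351.5 = 2.5 mOsm/kg

2.5 mOsm/kg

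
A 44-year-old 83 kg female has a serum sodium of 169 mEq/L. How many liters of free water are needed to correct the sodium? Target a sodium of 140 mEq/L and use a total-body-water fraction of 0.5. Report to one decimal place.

TBW = 0.5 · 83 = 41.5 L
Free water deficit = TBW · (Na/140 − 1)
= 41.5 · (169/140 − 1)
= 41.5 · 0.2071
= 8.59 L

8.6 L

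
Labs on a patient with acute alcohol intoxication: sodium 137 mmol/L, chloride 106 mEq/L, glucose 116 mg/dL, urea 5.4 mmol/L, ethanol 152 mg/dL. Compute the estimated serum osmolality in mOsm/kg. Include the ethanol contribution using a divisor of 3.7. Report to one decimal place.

Calculated osmolality = 2·Na + glucose/18 + urea + ethanol/3.7
= 2·137 + 116/18 + 5.4 + 152/3.7
= 274 + 6.44 + 5.40 + 41.08
= 326.92 mOsm/kg

326.9 mOsm/kg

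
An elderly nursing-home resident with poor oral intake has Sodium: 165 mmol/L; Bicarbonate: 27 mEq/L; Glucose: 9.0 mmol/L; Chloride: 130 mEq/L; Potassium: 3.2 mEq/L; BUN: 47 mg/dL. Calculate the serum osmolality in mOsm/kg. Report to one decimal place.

355.8 mOsm/kg

Calculated osmolality = 2·Na + glucose + BUN/2.8
= 2·165 + 9 + 47/2.8
= 330 + 9 + 16.79
= 355.79 mOsm/kg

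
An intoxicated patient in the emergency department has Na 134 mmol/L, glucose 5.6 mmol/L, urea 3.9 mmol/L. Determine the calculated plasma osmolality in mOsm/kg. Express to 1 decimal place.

Calculated osmolality = 2·Na + glucose + urea
= 2·134 + 5.6 + 3.9
= 268 + 5.60 + 3.90
= 277.5 mOsm/kg

277.5 mOsm/kg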